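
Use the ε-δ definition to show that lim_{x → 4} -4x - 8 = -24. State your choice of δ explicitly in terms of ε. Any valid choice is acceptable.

δ = ε/4

Fix ε > 0. We need δ > 0 so that 0 < |x − 4| < δ implies |(-4x - 8) + 24| < ε.
Since (-4x - 8) + 24 = -4(x − 4), we have |(-4x - 8) + 24| = 4|x − 4|.
Thus it suffices that |x − 4| < ε/4.
Take δ = ε/4. If 0 < |x − 4| < δ then |(-4x - 8) + 24| = 4|x − 4| < 4·(ε/4) = ε.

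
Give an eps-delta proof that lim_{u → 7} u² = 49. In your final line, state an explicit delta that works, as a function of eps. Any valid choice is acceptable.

delta = min(2, eps/16)

Let eps > 0 be given. We seek delta > 0 with 0 < |u − 7| < delta ⇒ |u² − 49| < eps.
Factor: u² − 49 = (u − 7)(u + 7), so |u² − 49| = |u − 7|·|u + 7|.
Restrict delta ≤ 2. Then |u − 7| < 2 gives |u| < 9, so by the triangle inequality |u + 7| ≤ 9 + 7 = 16.
Hence |u² − 49| ≤ 16|u − 7|, which is < eps once |u − 7| < eps/16.
Take delta = min(2, eps/16). If 0 < |u − 7| < delta then both bounds hold and |u² − 49| ≤ 16|u − 7| < 16·(eps/16) = eps.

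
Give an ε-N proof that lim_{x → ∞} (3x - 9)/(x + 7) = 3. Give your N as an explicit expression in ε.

Fix ε > 0. We seek N > 0 such that x > N implies |(3x - 9)/(x + 7) − 3| < ε.
(3x - 9)/(x + 7) − 3 = ((3x - 9) − 3(x + 7)) / ((x + 7)) = -30/((x + 7)).
For x > 0 we have x + 7 > x, so |(3x - 9)/(x + 7) − 3| = 30/((x + 7)) < 30/(x) = 30/x.
Thus |(3x - 9)/(x + 7) − 3| < ε whenever x > 30/ε.
Take N = 30/ε. If x > N then |(3x - 9)/(x + 7) − 3| < 30/x < ε.

N = 30/ε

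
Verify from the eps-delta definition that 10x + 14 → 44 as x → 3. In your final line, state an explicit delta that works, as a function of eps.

Suppose eps > 0. We need delta > 0 so that 0 < |x − 3| < delta implies |(10x + 14) − 44| < eps.
|(10x + 14) − 44| = |10x - 30| = 10|x − 3|.
Thus it suffices that |x − 3| < eps/10.
Choosing delta = eps/10 gives |(10x + 14) − 44| = 10|x − 3| < eps whenever |x − 3| < delta.

delta = eps/10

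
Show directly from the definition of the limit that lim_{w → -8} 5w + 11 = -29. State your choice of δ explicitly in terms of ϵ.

δ = ϵ/5

Suppose ϵ > 0. We need δ > 0 so that 0 < |w + 8| < δ implies |(5w + 11) + 29| < ϵ.
Since (5w + 11) + 29 = 5(w + 8), we have |(5w + 11) + 29| = 5|w + 8|.
So 5|w + 8| < ϵ exactly when |w + 8| < ϵ/5.
Take δ = ϵ/5. If 0 < |w + 8| < δ then |(5w + 11) + 29| = 5|w + 8| < 5·(ϵ/5) = ϵ.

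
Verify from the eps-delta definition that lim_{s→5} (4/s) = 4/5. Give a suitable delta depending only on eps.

delta = min(5/2, (25/8)eps)

Let eps > 0. We seek delta > 0 such that 0 < |s − 5| < delta implies |4/s − (4/5)| < eps.
|4/s − (4/5)| = 4·|5 − s|/(5·|s|) = 4|s − 5|/(5|s|).
Restrict delta ≤ 5/2. Then |s − 5| < 5/2 gives |s| > 5/2, so 5|s| > 25/2.
Then |4/s − (4/5)| < 4|s − 5|/(25/2), which is < eps when |s − 5| < (25/8)eps.
Take delta = min(5/2, (25/8)eps). Then 0 < |s − 5| < delta gives both |s − 5| < 5/2 and |s − 5| < (25/8)eps, so |4/s − (4/5)| < eps.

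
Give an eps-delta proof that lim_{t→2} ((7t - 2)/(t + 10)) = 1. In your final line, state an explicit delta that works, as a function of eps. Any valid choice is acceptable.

Let eps > 0 be given. We want delta > 0 with 0 < |t − 2| < delta ⇒ |(7t - 2)/(t + 10) − 1| < eps.
Combining over a common denominator, (7t - 2)/(t + 10) − 1 = [(7t - 2)·12 − 12·(t + 10)] / [12·(t + 10)] = 72(t − 2) / (12(t + 10)).
So |(7t - 2)/(t + 10) − 1| = 72|t − 2| / (12·|t + 10|).
Require delta ≤ 6, so |t + 10| ≥ |12| − |t − 2| > 12 − 6 = 6.
Hence |(7t - 2)/(t + 10) − 1| < 72|t − 2|/(12·6) = |t − 2|, which is < eps once |t − 2| < eps.
Take delta = min(6, eps). Then 0 < |t − 2| < delta forces both bounds, so |(7t - 2)/(t + 10) − 1| < eps.

delta = min(6, eps)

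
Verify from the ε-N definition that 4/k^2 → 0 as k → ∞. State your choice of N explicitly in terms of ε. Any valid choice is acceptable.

N = (4/ε)^{1/2}

Suppose ε > 0. For k ≥ 1, |4/k^2 − 0| = 4/k^2.
4/k^2 < ε ⇔ k^2 > 4/ε ⇔ k > (4/ε)^{1/2}.
Take N = (4/ε)^{1/2}. Then k > N implies 4/k^2 < ε.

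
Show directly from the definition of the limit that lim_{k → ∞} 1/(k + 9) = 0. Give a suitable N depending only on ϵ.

Let ϵ > 0 be given. For k ≥ 1, |1/(k + 9) − 0| = 1/(k + 9) ≤ 1/k.
We need 1/k < ϵ, i.e. k > 1/ϵ.
Take N = 1/ϵ. If k > N then |1/(k + 9)| ≤ 1/k < ϵ.

N = 1/ϵ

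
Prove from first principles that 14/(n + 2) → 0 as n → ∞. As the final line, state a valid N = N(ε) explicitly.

Let ε > 0 be given. For n ≥ 1, |14/(n + 2) − 0| = 14/(n + 2) ≤ 14/n.
We need 14/n < ε, i.e. n > 14/ε.
Take N = 14/ε. If n > N then |14/(n + 2)| ≤ 14/n < ε.

N = 14/ε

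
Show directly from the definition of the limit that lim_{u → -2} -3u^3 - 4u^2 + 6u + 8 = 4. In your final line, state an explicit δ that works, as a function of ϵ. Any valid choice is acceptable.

δ = min(1, ϵ/35)

Let ϵ > 0 be given. We want δ > 0 such that 0 < |u + 2| < δ implies |(-3u^3 - 4u^2 + 6u + 8) − 4| < ϵ.
(-3u^3 - 4u^2 + 6u + 8) − 4 = -3u^3 - 4u^2 + 6u + 4 = (u + 2)(-3u^2 + 2u + 2).
So |(-3u^3 - 4u^2 + 6u + 8) − 4| = |u + 2|·|-3u^2 + 2u + 2|.
Require δ ≤ 1. Then |u + 2| < 1 gives |u| < 3, and by the triangle inequality |-3u^2 + 2u + 2| ≤ 3·3^2 + 2·3 + 2 = 35.
Hence |(-3u^3 - 4u^2 + 6u + 8) − 4| ≤ 35|u + 2| < ϵ provided |u + 2| < ϵ/35.
Take δ = min(1, ϵ/35). Then 0 < |u + 2| < δ gives both |u + 2| < 1 and |u + 2| < ϵ/35, so |(-3u^3 - 4u^2 + 6u + 8) − 4| < ϵ.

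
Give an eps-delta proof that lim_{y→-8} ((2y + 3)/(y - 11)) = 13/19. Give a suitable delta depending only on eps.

Let eps > 0. We want delta > 0 with 0 < |y + 8| < delta ⇒ |(2y + 3)/(y - 11) − (13/19)| < eps.
Combining over a common denominator, (2y + 3)/(y - 11) − (13/19) = [(2y + 3)·(-19) − (-13)·(y - 11)] / [(-19)·(y - 11)] = -25(y + 8) / ((-19)(y - 11)).
So |(2y + 3)/(y - 11) − (13/19)| = 25|y + 8| / (19·|y − 11|).
Restrict delta ≤ 19/2. Then |y + 8| < 19/2 gives |y − 11| = |(y + 8) + (-19)| ≥ 19 − 19/2 = 19/2.
Hence |(2y + 3)/(y - 11) − (13/19)| < 25|y + 8|/(19·(19/2)) = (50/361)|y + 8|, which is < eps once |y + 8| < (361/50)eps.
Take delta = min(19/2, (361/50)eps). Then 0 < |y + 8| < delta forces both bounds, so |(2y + 3)/(y - 11) − (13/19)| < eps.

delta = min(19/2, (361/50)eps)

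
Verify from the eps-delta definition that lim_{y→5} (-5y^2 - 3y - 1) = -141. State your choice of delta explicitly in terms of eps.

Let eps > 0 be given. We want delta > 0 such that 0 < |y − 5| < delta implies |(-5y^2 - 3y - 1) + 141| < eps.
(-5y^2 - 3y - 1) + 141 = -5y^2 - 3y + 140 = (y − 5)(-5y - 28).
So |(-5y^2 - 3y - 1) + 141| = |y − 5|·|-5y - 28|.
Require delta ≤ 2. Then |y − 5| < 2 gives |y| < 7, and by the triangle inequality |-5y - 28| ≤ 5·7 + 28 = 63.
Hence |(-5y^2 - 3y - 1) + 141| ≤ 63|y − 5| < eps provided |y − 5| < eps/63.
Choosing delta = min(2, eps/63) ensures both conditions, hence |(-5y^2 - 3y - 1) + 141| < eps.

delta = min(2, eps/63)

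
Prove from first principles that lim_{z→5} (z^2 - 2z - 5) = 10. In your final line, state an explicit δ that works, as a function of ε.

Let ε > 0. We want δ > 0 such that 0 < |z − 5| < δ implies |(z^2 - 2z - 5) − 10| < ε.
(z^2 - 2z - 5) − 10 = z^2 - 2z - 15 = (z − 5)(z + 3).
So |(z^2 - 2z - 5) − 10| = |z − 5|·|z + 3|.
Require δ ≤ 2. Then |z − 5| < 2 gives |z| < 7, and by the triangle inequality |z + 3| ≤ 7 + 3 = 10.
Hence |(z^2 - 2z - 5) − 10| ≤ 10|z − 5| < ε provided |z − 5| < ε/10.
Choosing δ = min(2, ε/10) ensures both conditions, hence |(z^2 - 2z - 5) − 10| < ε.

δ = min(2, ε/10)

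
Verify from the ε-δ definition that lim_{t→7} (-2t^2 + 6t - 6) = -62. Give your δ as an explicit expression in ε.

Let ε > 0. We want δ > 0 such that 0 < |t − 7| < δ implies |(-2t^2 + 6t - 6) + 62| < ε.
(-2t^2 + 6t - 6) + 62 = -2t^2 + 6t + 56 = (t − 7)(-2t - 8).
So |(-2t^2 + 6t - 6) + 62| = |t − 7|·|-2t - 8|.
Require δ ≤ 1. Then |t − 7| < 1 gives |t| < 8, and by the triangle inequality |-2t - 8| ≤ 2·8 + 8 = 24.
Hence |(-2t^2 + 6t - 6) + 62| ≤ 24|t − 7| < ε provided |t − 7| < ε/24.
Take δ = min(1, ε/24). Then 0 < |t − 7| < δ gives both |t − 7| < 1 and |t − 7| < ε/24, so |(-2t^2 + 6t - 6) + 62| < ε.

δ = min(1, ε/24)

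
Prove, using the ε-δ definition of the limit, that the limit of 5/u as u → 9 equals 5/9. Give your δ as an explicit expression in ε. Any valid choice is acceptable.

δ = min(9/2, (81/10)ε)

Suppose ε > 0. We seek δ > 0 such that 0 < |u − 9| < δ implies |5/u − (5/9)| < ε.
|5/u − (5/9)| = 5·|9 − u|/(9·|u|) = 5|u − 9|/(9|u|).
Restrict δ ≤ 9/2. Then |u − 9| < 9/2 gives |u| > 9/2, so 9|u| > 81/2.
Then |5/u − (5/9)| < 5|u − 9|/(81/2), which is < ε when |u − 9| < (81/10)ε.
Take δ = min(9/2, (81/10)ε). Then 0 < |u − 9| < δ gives both |u − 9| < 9/2 and |u − 9| < (81/10)ε, so |5/u − (5/9)| < ε.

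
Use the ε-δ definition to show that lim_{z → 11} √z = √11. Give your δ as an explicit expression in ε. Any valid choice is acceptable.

Fix ε > 0. We want δ > 0 such that 0 < |z − 11| < δ implies |√z − √11| < ε.
Multiplying by the conjugate, |√z − √11| = |z − 11|/(√z + √11).
Restrict δ ≤ 11 so that |z − 11| < 11 forces z > 0, and then √z + √11 > √11.
Hence |√z − √11| < |z − 11|/√11, which is < ε once |z − 11| < √11·ε.
Take δ = min(11, √11·ε). If 0 < |z − 11| < δ then z > 0 and |√z − √11| < |z − 11|/√11 < ε.

δ = min(11, √11·ε)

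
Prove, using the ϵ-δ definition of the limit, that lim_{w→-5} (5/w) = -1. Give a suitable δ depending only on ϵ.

Fix ϵ > 0. We seek δ > 0 such that 0 < |w + 5| < δ implies |5/w + 1| < ϵ.
|5/w + 1| = 5·|-5 − w|/(5·|w|) = 5|w + 5|/(5|w|).
Require δ ≤ 5/2 so that |w| > 5 − 5/2 = 5/2, hence 5|w| > 25/2.
Then |5/w + 1| < 5|w + 5|/(25/2), which is < ϵ when |w + 5| < (5/2)ϵ.
Take δ = min(5/2, (5/2)ϵ). Then 0 < |w + 5| < δ gives both |w + 5| < 5/2 and |w + 5| < (5/2)ϵ, so |5/w + 1| < ϵ.

δ = min(5/2, (5/2)ϵ)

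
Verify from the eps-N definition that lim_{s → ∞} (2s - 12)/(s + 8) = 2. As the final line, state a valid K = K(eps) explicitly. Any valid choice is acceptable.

K = 28/eps

Fix eps > 0. We seek K > 0 such that s > K implies |(2s - 12)/(s + 8) − 2| < eps.
(2s - 12)/(s + 8) − 2 = ((2s - 12) − 2(s + 8)) / ((s + 8)) = -28/((s + 8)).
For s > 0 we have s + 8 > s, so |(2s - 12)/(s + 8) − 2| = 28/((s + 8)) < 28/(s) = 28/s.
Thus |(2s - 12)/(s + 8) − 2| < eps whenever s > 28/eps.
Take K = 28/eps. If s > K then |(2s - 12)/(s + 8) − 2| < 28/s < eps.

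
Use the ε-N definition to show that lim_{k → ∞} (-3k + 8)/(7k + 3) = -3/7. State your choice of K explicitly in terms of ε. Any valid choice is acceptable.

K = (65/49)/ε

Let ε > 0. For k ≥ 1, |(-3k + 8)/(7k + 3) + 3/7| = |65|/(7(7k + 3)) = 65/(7(7k + 3)).
Since 7k + 3 ≥ 7k for k ≥ 1, this is ≤ 65/(7·7k) = (65/49)/k.
So |(-3k + 8)/(7k + 3) + 3/7| < ε whenever k > (65/49)/ε.
Take K = (65/49)/ε. If k > K then |(-3k + 8)/(7k + 3) + 3/7| ≤ (65/49)/k < ε.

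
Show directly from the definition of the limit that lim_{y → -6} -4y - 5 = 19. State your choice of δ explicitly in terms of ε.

δ = ε/4

Fix ε > 0. We need δ > 0 so that 0 < |y + 6| < δ implies |(-4y - 5) − 19| < ε.
Since (-4y - 5) − 19 = -4(y + 6), we have |(-4y - 5) − 19| = 4|y + 6|.
So 4|y + 6| < ε exactly when |y + 6| < ε/4.
Take δ = ε/4. If 0 < |y + 6| < δ then |(-4y - 5) − 19| = 4|y + 6| < 4·(ε/4) = ε.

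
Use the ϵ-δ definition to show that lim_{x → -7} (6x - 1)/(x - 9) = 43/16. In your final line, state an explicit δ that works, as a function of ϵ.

δ = min(8, (128/53)ϵ)

Suppose ϵ > 0. We want δ > 0 with 0 < |x + 7| < δ ⇒ |(6x - 1)/(x - 9) − (43/16)| < ϵ.
Combining over a common denominator, (6x - 1)/(x - 9) − (43/16) = [(6x - 1)·(-16) − (-43)·(x - 9)] / [(-16)·(x - 9)] = -53(x + 7) / ((-16)(x - 9)).
So |(6x - 1)/(x - 9) − (43/16)| = 53|x + 7| / (16·|x − 9|).
Restrict δ ≤ 8. Then |x + 7| < 8 gives |x − 9| = |(x + 7) + (-16)| ≥ 16 − 8 = 8.
Hence |(6x - 1)/(x - 9) − (43/16)| < 53|x + 7|/(16·8) = (53/128)|x + 7|, which is < ϵ once |x + 7| < (128/53)ϵ.
Take δ = min(8, (128/53)ϵ). Then 0 < |x + 7| < δ forces both bounds, so |(6x - 1)/(x - 9) − (43/16)| < ϵ.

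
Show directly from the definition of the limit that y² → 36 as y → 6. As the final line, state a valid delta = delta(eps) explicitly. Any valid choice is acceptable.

delta = min(2, eps/14)

Fix eps > 0. We seek delta > 0 with 0 < |y − 6| < delta ⇒ |y² − 36| < eps.
Factor: y² − 36 = (y − 6)(y + 6), so |y² − 36| = |y − 6|·|y + 6|.
Impose delta ≤ 2 so that |y| < 8; then |y + 6| ≤ 14.
Hence |y² − 36| ≤ 14|y − 6|, which is < eps once |y − 6| < eps/14.
Take delta = min(2, eps/14). If 0 < |y − 6| < delta then both bounds hold and |y² − 36| ≤ 14|y − 6| < 14·(eps/14) = eps.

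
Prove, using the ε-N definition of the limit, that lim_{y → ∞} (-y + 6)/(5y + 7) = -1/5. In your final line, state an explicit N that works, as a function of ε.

N = (37/25)/ε

Fix ε > 0. We seek N > 0 such that y > N implies |(-y + 6)/(5y + 7) + 1/5| < ε.
(-y + 6)/(5y + 7) + 1/5 = (5(-y + 6) − (-1)(5y + 7)) / (5(5y + 7)) = 37/(5(5y + 7)).
For y > 0 we have 5y + 7 > 5y, so |(-y + 6)/(5y + 7) + 1/5| = 37/(5(5y + 7)) < 37/(5·5y) = (37/25)/y.
Thus |(-y + 6)/(5y + 7) + 1/5| < ε whenever y > (37/25)/ε.
Take N = (37/25)/ε. If y > N then |(-y + 6)/(5y + 7) + 1/5| < (37/25)/y < ε.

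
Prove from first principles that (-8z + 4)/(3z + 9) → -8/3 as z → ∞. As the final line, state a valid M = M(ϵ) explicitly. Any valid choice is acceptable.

Fix ϵ > 0. We seek M > 0 such that z > M implies |(-8z + 4)/(3z + 9) + 8/3| < ϵ.
(-8z + 4)/(3z + 9) + 8/3 = (3(-8z + 4) − (-8)(3z + 9)) / (3(3z + 9)) = 84/(3(3z + 9)).
For z > 0 we have 3z + 9 > 3z, so |(-8z + 4)/(3z + 9) + 8/3| = 84/(3(3z + 9)) < 84/(3·3z) = (28/3)/z.
Thus |(-8z + 4)/(3z + 9) + 8/3| < ϵ whenever z > (28/3)/ϵ.
Take M = (28/3)/ϵ. If z > M then |(-8z + 4)/(3z + 9) + 8/3| < (28/3)/z < ϵ.

M = (28/3)/ϵ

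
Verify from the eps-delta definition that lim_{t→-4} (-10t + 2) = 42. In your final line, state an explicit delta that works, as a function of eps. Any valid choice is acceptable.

delta = eps/10

Fix eps > 0. We need delta > 0 so that 0 < |t + 4| < delta implies |(-10t + 2) − 42| < eps.
Since (-10t + 2) − 42 = -10(t + 4), we have |(-10t + 2) − 42| = 10|t + 4|.
So 10|t + 4| < eps exactly when |t + 4| < eps/10.
Choosing delta = eps/10 gives |(-10t + 2) − 42| = 10|t + 4| < eps whenever |t + 4| < delta.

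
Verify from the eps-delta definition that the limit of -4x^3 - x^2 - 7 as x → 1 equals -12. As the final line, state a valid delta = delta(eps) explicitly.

Let eps > 0. We want delta > 0 such that 0 < |x − 1| < delta implies |(-4x^3 - x^2 - 7) + 12| < eps.
(-4x^3 - x^2 - 7) + 12 = -4x^3 - x^2 + 5 = (x − 1)(-4x^2 - 5x - 5).
So |(-4x^3 - x^2 - 7) + 12| = |x − 1|·|-4x^2 - 5x - 5|.
Require delta ≤ 1. Then |x − 1| < 1 gives |x| < 2, and by the triangle inequality |-4x^2 - 5x - 5| ≤ 4·2^2 + 5·2 + 5 = 31.
Hence |(-4x^3 - x^2 - 7) + 12| ≤ 31|x − 1| < eps provided |x − 1| < eps/31.
Take delta = min(1, eps/31). Then 0 < |x − 1| < delta gives both |x − 1| < 1 and |x − 1| < eps/31, so |(-4x^3 - x^2 - 7) + 12| < eps.

delta = min(1, eps/31)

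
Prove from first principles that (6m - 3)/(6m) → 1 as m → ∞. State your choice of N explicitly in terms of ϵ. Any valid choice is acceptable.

Let ϵ > 0. For m ≥ 1, |(6m - 3)/(6m) − 1| = |-18|/(6(6m)) = 18/(6(6m)).
Since 6m ≥ 6m for m ≥ 1, this is ≤ 18/(6·6m) = (1/2)/m.
So |(6m - 3)/(6m) − 1| < ϵ whenever m > (1/2)/ϵ.
Take N = (1/2)/ϵ. If m > N then |(6m - 3)/(6m) − 1| ≤ (1/2)/m < ϵ.

N = (1/2)/ϵ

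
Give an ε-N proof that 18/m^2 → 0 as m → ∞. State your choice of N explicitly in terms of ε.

N = (18/ε)^{1/2}

Let ε > 0 be given. For m ≥ 1, |18/m^2 − 0| = 18/m^2.
18/m^2 < ε ⇔ m^2 > 18/ε ⇔ m > (18/ε)^{1/2}.
Take N = (18/ε)^{1/2}. Then m > N implies 18/m^2 < ε.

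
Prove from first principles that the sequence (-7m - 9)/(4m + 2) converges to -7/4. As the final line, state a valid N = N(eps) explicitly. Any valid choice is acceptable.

Fix eps > 0. For m ≥ 1, |(-7m - 9)/(4m + 2) + 7/4| = |-22|/(4(4m + 2)) = 22/(4(4m + 2)).
Since 4m + 2 ≥ 4m for m ≥ 1, this is ≤ 22/(4·4m) = (11/8)/m.
So |(-7m - 9)/(4m + 2) + 7/4| < eps whenever m > (11/8)/eps.
Take N = (11/8)/eps. If m > N then |(-7m - 9)/(4m + 2) + 7/4| ≤ (11/8)/m < eps.

N = (11/8)/eps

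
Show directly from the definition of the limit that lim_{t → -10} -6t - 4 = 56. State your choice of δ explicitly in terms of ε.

δ = ε/6

Let ε > 0 be given. We need δ > 0 so that 0 < |t + 10| < δ implies |(-6t - 4) − 56| < ε.
|(-6t - 4) − 56| = |-6t - 60| = 6|t + 10|.
So 6|t + 10| < ε exactly when |t + 10| < ε/6.
Take δ = ε/6. If 0 < |t + 10| < δ then |(-6t - 4) − 56| = 6|t + 10| < 6·(ε/6) = ε.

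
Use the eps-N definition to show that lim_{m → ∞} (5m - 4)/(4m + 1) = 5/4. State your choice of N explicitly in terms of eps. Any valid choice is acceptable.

Let eps > 0 be given. For m ≥ 1, |(5m - 4)/(4m + 1) − (5/4)| = |-21|/(4(4m + 1)) = 21/(4(4m + 1)).
Since 4m + 1 ≥ 4m for m ≥ 1, this is ≤ 21/(4·4m) = (21/16)/m.
So |(5m - 4)/(4m + 1) − (5/4)| < eps whenever m > (21/16)/eps.
Take N = (21/16)/eps. If m > N then |(5m - 4)/(4m + 1) − (5/4)| ≤ (21/16)/m < eps.

N = (21/16)/eps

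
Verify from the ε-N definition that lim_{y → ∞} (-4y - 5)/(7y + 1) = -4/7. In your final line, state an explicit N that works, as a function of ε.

Fix ε > 0. We seek N > 0 such that y > N implies |(-4y - 5)/(7y + 1) + 4/7| < ε.
(-4y - 5)/(7y + 1) + 4/7 = (7(-4y - 5) − (-4)(7y + 1)) / (7(7y + 1)) = -31/(7(7y + 1)).
For y > 0 we have 7y + 1 > 7y, so |(-4y - 5)/(7y + 1) + 4/7| = 31/(7(7y + 1)) < 31/(7·7y) = (31/49)/y.
Thus |(-4y - 5)/(7y + 1) + 4/7| < ε whenever y > (31/49)/ε.
Take N = (31/49)/ε. If y > N then |(-4y - 5)/(7y + 1) + 4/7| < (31/49)/y < ε.

N = (31/49)/ε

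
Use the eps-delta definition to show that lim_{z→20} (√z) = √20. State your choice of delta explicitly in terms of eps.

Suppose eps > 0. We want delta > 0 such that 0 < |z − 20| < delta implies |√z − √20| < eps.
Multiplying by the conjugate, |√z − √20| = |z − 20|/(√z + √20).
Restrict delta ≤ 20 so that |z − 20| < 20 forces z > 0, and then √z + √20 > √20.
Hence |√z − √20| < |z − 20|/√20, which is < eps once |z − 20| < √20·eps.
Take delta = min(20, √20·eps). If 0 < |z − 20| < delta then z > 0 and |√z − √20| < |z − 20|/√20 < eps.

delta = min(20, √20·eps)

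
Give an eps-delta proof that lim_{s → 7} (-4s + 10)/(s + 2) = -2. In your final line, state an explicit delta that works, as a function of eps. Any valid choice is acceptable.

delta = min(9/2, (9/4)eps)

Let eps > 0 be given. We want delta > 0 with 0 < |s − 7| < delta ⇒ |(-4s + 10)/(s + 2) + 2| < eps.
Combining over a common denominator, (-4s + 10)/(s + 2) + 2 = [(-4s + 10)·9 − (-18)·(s + 2)] / [9·(s + 2)] = -18(s − 7) / (9(s + 2)).
So |(-4s + 10)/(s + 2) + 2| = 18|s − 7| / (9·|s + 2|).
Restrict delta ≤ 9/2. Then |s − 7| < 9/2 gives |s + 2| = |(s − 7) + 9| ≥ 9 − 9/2 = 9/2.
Hence |(-4s + 10)/(s + 2) + 2| < 18|s − 7|/(9·(9/2)) = (4/9)|s − 7|, which is < eps once |s − 7| < (9/4)eps.
Take delta = min(9/2, (9/4)eps). Then 0 < |s − 7| < delta forces both bounds, so |(-4s + 10)/(s + 2) + 2| < eps.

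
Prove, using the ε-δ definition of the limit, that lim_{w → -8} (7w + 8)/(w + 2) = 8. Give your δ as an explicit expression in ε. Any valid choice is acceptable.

Fix ε > 0. We want δ > 0 with 0 < |w + 8| < δ ⇒ |(7w + 8)/(w + 2) − 8| < ε.
Combining over a common denominator, (7w + 8)/(w + 2) − 8 = [(7w + 8)·(-6) − (-48)·(w + 2)] / [(-6)·(w + 2)] = 6(w + 8) / ((-6)(w + 2)).
So |(7w + 8)/(w + 2) − 8| = 6|w + 8| / (6·|w + 2|).
Restrict δ ≤ 3. Then |w + 8| < 3 gives |w + 2| = |(w + 8) + (-6)| ≥ 6 − 3 = 3.
Hence |(7w + 8)/(w + 2) − 8| < 6|w + 8|/(6·3) = (1/3)|w + 8|, which is < ε once |w + 8| < 3ε.
Take δ = min(3, 3ε). Then 0 < |w + 8| < δ forces both bounds, so |(7w + 8)/(w + 2) − 8| < ε.

δ = min(3, 3ε)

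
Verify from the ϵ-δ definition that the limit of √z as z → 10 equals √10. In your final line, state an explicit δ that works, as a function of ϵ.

δ = min(10, √10·ϵ)

Let ϵ > 0 be given. We want δ > 0 such that 0 < |z − 10| < δ implies |√z − √10| < ϵ.
Multiplying by the conjugate, |√z − √10| = |z − 10|/(√z + √10).
Restrict δ ≤ 10 so that |z − 10| < 10 forces z > 0, and then √z + √10 > √10.
Hence |√z − √10| < |z − 10|/√10, which is < ϵ once |z − 10| < √10·ϵ.
Take δ = min(10, √10·ϵ). If 0 < |z − 10| < δ then z > 0 and |√z − √10| < |z − 10|/√10 < ϵ.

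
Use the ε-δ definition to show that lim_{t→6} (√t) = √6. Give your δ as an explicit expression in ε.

δ = min(6, √6·ε)

Let ε > 0 be given. We want δ > 0 such that 0 < |t − 6| < δ implies |√t − √6| < ε.
Multiplying by the conjugate, |√t − √6| = |t − 6|/(√t + √6).
Restrict δ ≤ 6 so that |t − 6| < 6 forces t > 0, and then √t + √6 > √6.
Hence |√t − √6| < |t − 6|/√6, which is < ε once |t − 6| < √6·ε.
Take δ = min(6, √6·ε). If 0 < |t − 6| < δ then t > 0 and |√t − √6| < |t − 6|/√6 < ε.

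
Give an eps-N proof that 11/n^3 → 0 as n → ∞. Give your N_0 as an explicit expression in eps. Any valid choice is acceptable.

Suppose eps > 0. For n ≥ 1, |11/n^3 − 0| = 11/n^3.
11/n^3 < eps ⇔ n^3 > 11/eps ⇔ n > (11/eps)^{1/3}.
Take N_0 = (11/eps)^{1/3}. Then n > N_0 implies 11/n^3 < eps.

N_0 = (11/eps)^{1/3}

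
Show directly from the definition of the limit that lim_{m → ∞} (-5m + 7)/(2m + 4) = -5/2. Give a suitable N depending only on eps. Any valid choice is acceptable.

Suppose eps > 0. For m ≥ 1, |(-5m + 7)/(2m + 4) + 5/2| = |34|/(2(2m + 4)) = 34/(2(2m + 4)).
Since 2m + 4 ≥ 2m for m ≥ 1, this is ≤ 34/(2·2m) = (17/2)/m.
So |(-5m + 7)/(2m + 4) + 5/2| < eps whenever m > (17/2)/eps.
Take N = (17/2)/eps. If m > N then |(-5m + 7)/(2m + 4) + 5/2| ≤ (17/2)/m < eps.

N = (17/2)/eps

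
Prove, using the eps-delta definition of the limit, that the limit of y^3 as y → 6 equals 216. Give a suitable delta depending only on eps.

Let eps > 0 be given. We seek delta > 0 with 0 < |y − 6| < delta ⇒ |y^3 − 216| < eps.
Factor: y^3 − 216 = (y − 6)(y^2 + 6y + 36), so |y^3 − 216| = |y − 6|·|y^2 + 6y + 36|.
Restrict delta ≤ 1. Then |y − 6| < 1 gives |y| < 7, so by the triangle inequality |y^2 + 6y + 36| ≤ 7^2 + 6·7 + 36 = 127.
Hence |y^3 − 216| ≤ 127|y − 6|, which is < eps once |y − 6| < eps/127.
Take delta = min(1, eps/127). If 0 < |y − 6| < delta then both bounds hold and |y^3 − 216| ≤ 127|y − 6| < 127·(eps/127) = eps.

delta = min(1, eps/127)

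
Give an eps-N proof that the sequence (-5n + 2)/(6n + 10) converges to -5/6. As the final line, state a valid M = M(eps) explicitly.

Suppose eps > 0. For n ≥ 1, |(-5n + 2)/(6n + 10) + 5/6| = |62|/(6(6n + 10)) = 62/(6(6n + 10)).
Since 6n + 10 ≥ 6n for n ≥ 1, this is ≤ 62/(6·6n) = (31/18)/n.
So |(-5n + 2)/(6n + 10) + 5/6| < eps whenever n > (31/18)/eps.
Take M = (31/18)/eps. If n > M then |(-5n + 2)/(6n + 10) + 5/6| ≤ (31/18)/n < eps.

M = (31/18)/eps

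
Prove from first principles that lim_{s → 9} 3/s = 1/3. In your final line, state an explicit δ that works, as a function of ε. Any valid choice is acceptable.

Fix ε > 0. We seek δ > 0 such that 0 < |s − 9| < δ implies |3/s − (1/3)| < ε.
|3/s − (1/3)| = 3·|9 − s|/(9·|s|) = 3|s − 9|/(9|s|).
Require δ ≤ 9/2 so that |s| > 9 − 9/2 = 9/2, hence 9|s| > 81/2.
Then |3/s − (1/3)| < 3|s − 9|/(81/2), which is < ε when |s − 9| < (27/2)ε.
Take δ = min(9/2, (27/2)ε). Then 0 < |s − 9| < δ gives both |s − 9| < 9/2 and |s − 9| < (27/2)ε, so |3/s − (1/3)| < ε.

δ = min(9/2, (27/2)ε)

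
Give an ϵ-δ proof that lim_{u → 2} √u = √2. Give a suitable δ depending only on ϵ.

Let ϵ > 0 be given. We want δ > 0 such that 0 < |u − 2| < δ implies |√u − √2| < ϵ.
Rationalise: √u − √2 = (u − 2)/(√u + √2), so |√u − √2| = |u − 2|/(√u + √2).
Restrict δ ≤ 2 so that |u − 2| < 2 forces u > 0, and then √u + √2 > √2.
Hence |√u − √2| < |u − 2|/√2, which is < ϵ once |u − 2| < √2·ϵ.
Take δ = min(2, √2·ϵ). If 0 < |u − 2| < δ then u > 0 and |√u − √2| < |u − 2|/√2 < ϵ.

δ = min(2, √2·ϵ)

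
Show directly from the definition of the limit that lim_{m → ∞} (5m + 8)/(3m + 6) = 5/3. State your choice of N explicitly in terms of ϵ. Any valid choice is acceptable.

Let ϵ > 0 be given. For m ≥ 1, |(5m + 8)/(3m + 6) − (5/3)| = |-6|/(3(3m + 6)) = 6/(3(3m + 6)).
Since 3m + 6 ≥ 3m for m ≥ 1, this is ≤ 6/(3·3m) = (2/3)/m.
So |(5m + 8)/(3m + 6) − (5/3)| < ϵ whenever m > (2/3)/ϵ.
Take N = (2/3)/ϵ. If m > N then |(5m + 8)/(3m + 6) − (5/3)| ≤ (2/3)/m < ϵ.

N = (2/3)/ϵ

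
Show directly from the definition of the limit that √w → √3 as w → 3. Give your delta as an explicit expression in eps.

delta = min(3, √3·eps)

Fix eps > 0. We want delta > 0 such that 0 < |w − 3| < delta implies |√w − √3| < eps.
Rationalise: √w − √3 = (w − 3)/(√w + √3), so |√w − √3| = |w − 3|/(√w + √3).
Restrict delta ≤ 3 so that |w − 3| < 3 forces w > 0, and then √w + √3 > √3.
Hence |√w − √3| < |w − 3|/√3, which is < eps once |w − 3| < √3·eps.
Take delta = min(3, √3·eps). If 0 < |w − 3| < delta then w > 0 and |√w − √3| < |w − 3|/√3 < eps.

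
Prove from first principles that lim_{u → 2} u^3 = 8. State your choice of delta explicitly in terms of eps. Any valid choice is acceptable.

delta = min(2, eps/28)

Let eps > 0. We seek delta > 0 with 0 < |u − 2| < delta ⇒ |u^3 − 8| < eps.
Factor: u^3 − 8 = (u − 2)(u^2 + 2u + 4), so |u^3 − 8| = |u − 2|·|u^2 + 2u + 4|.
Impose delta ≤ 2 so that |u| < 4; then |u^2 + 2u + 4| ≤ 28.
Hence |u^3 − 8| ≤ 28|u − 2|, which is < eps once |u − 2| < eps/28.
Take delta = min(2, eps/28). If 0 < |u − 2| < delta then both bounds hold and |u^3 − 8| ≤ 28|u − 2| < 28·(eps/28) = eps.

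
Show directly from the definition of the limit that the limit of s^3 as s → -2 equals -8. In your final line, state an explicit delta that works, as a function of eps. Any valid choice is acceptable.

Let eps > 0 be given. We seek delta > 0 with 0 < |s + 2| < delta ⇒ |s^3 + 8| < eps.
Factor: s^3 + 8 = (s + 2)(s^2 - 2s + 4), so |s^3 + 8| = |s + 2|·|s^2 - 2s + 4|.
Impose delta ≤ 1 so that |s| < 3; then |s^2 - 2s + 4| ≤ 19.
Hence |s^3 + 8| ≤ 19|s + 2|, which is < eps once |s + 2| < eps/19.
Take delta = min(1, eps/19). If 0 < |s + 2| < delta then both bounds hold and |s^3 + 8| ≤ 19|s + 2| < 19·(eps/19) = eps.

delta = min(1, eps/19)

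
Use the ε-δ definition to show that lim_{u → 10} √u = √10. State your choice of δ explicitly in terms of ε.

δ = min(10, √10·ε)

Let ε > 0. We want δ > 0 such that 0 < |u − 10| < δ implies |√u − √10| < ε.
Multiplying by the conjugate, |√u − √10| = |u − 10|/(√u + √10).
Restrict δ ≤ 10 so that |u − 10| < 10 forces u > 0, and then √u + √10 > √10.
Hence |√u − √10| < |u − 10|/√10, which is < ε once |u − 10| < √10·ε.
Take δ = min(10, √10·ε). If 0 < |u − 10| < δ then u > 0 and |√u − √10| < |u − 10|/√10 < ε.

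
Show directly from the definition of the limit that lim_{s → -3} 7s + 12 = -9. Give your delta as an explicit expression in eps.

Fix eps > 0. We need delta > 0 so that 0 < |s + 3| < delta implies |(7s + 12) + 9| < eps.
Since (7s + 12) + 9 = 7(s + 3), we have |(7s + 12) + 9| = 7|s + 3|.
So 7|s + 3| < eps exactly when |s + 3| < eps/7.
Take delta = eps/7. If 0 < |s + 3| < delta then |(7s + 12) + 9| = 7|s + 3| < 7·(eps/7) = eps.

delta = eps/7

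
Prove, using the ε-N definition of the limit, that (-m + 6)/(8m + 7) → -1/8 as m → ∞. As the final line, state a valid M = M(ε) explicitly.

M = (55/64)/ε

Fix ε > 0. For m ≥ 1, |(-m + 6)/(8m + 7) + 1/8| = |55|/(8(8m + 7)) = 55/(8(8m + 7)).
Since 8m + 7 ≥ 8m for m ≥ 1, this is ≤ 55/(8·8m) = (55/64)/m.
So |(-m + 6)/(8m + 7) + 1/8| < ε whenever m > (55/64)/ε.
Take M = (55/64)/ε. If m > M then |(-m + 6)/(8m + 7) + 1/8| ≤ (55/64)/m < ε.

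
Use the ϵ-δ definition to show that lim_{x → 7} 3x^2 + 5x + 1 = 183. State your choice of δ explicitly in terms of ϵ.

δ = min(2, ϵ/53)

Let ϵ > 0 be given. We want δ > 0 such that 0 < |x − 7| < δ implies |(3x^2 + 5x + 1) − 183| < ϵ.
(3x^2 + 5x + 1) − 183 = 3x^2 + 5x - 182 = (x − 7)(3x + 26).
So |(3x^2 + 5x + 1) − 183| = |x − 7|·|3x + 26|.
Require δ ≤ 2. Then |x − 7| < 2 gives |x| < 9, and by the triangle inequality |3x + 26| ≤ 3·9 + 26 = 53.
Hence |(3x^2 + 5x + 1) − 183| ≤ 53|x − 7| < ϵ provided |x − 7| < ϵ/53.
Take δ = min(2, ϵ/53). Then 0 < |x − 7| < δ gives both |x − 7| < 2 and |x − 7| < ϵ/53, so |(3x^2 + 5x + 1) − 183| < ϵ.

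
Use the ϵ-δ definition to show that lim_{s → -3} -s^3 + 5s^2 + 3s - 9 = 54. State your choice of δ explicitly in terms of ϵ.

δ = min(1, ϵ/69)

Suppose ϵ > 0. We want δ > 0 such that 0 < |s + 3| < δ implies |(-s^3 + 5s^2 + 3s - 9) − 54| < ϵ.
(-s^3 + 5s^2 + 3s - 9) − 54 = -s^3 + 5s^2 + 3s - 63 = (s + 3)(-s^2 + 8s - 21).
So |(-s^3 + 5s^2 + 3s - 9) − 54| = |s + 3|·|-s^2 + 8s - 21|.
Assume first that |s + 3| < 1, so |s| < 4. Then |-s^2 + 8s - 21| ≤ 4^2 + 8·4 + 21 = 69.
Hence |(-s^3 + 5s^2 + 3s - 9) − 54| ≤ 69|s + 3| < ϵ provided |s + 3| < ϵ/69.
Take δ = min(1, ϵ/69). Then 0 < |s + 3| < δ gives both |s + 3| < 1 and |s + 3| < ϵ/69, so |(-s^3 + 5s^2 + 3s - 9) − 54| < ϵ.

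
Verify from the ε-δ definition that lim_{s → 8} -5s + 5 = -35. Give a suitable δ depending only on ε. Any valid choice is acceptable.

Let ε > 0. We need δ > 0 so that 0 < |s − 8| < δ implies |(-5s + 5) + 35| < ε.
Since (-5s + 5) + 35 = -5(s − 8), we have |(-5s + 5) + 35| = 5|s − 8|.
So 5|s − 8| < ε exactly when |s − 8| < ε/5.
Take δ = ε/5. If 0 < |s − 8| < δ then |(-5s + 5) + 35| = 5|s − 8| < 5·(ε/5) = ε.

δ = ε/5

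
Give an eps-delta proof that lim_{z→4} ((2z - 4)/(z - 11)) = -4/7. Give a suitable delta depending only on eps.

Let eps > 0 be given. We want delta > 0 with 0 < |z − 4| < delta ⇒ |(2z - 4)/(z - 11) + 4/7| < eps.
Combining over a common denominator, (2z - 4)/(z - 11) + 4/7 = [(2z - 4)·(-7) − 4·(z - 11)] / [(-7)·(z - 11)] = -18(z − 4) / ((-7)(z - 11)).
So |(2z - 4)/(z - 11) + 4/7| = 18|z − 4| / (7·|z − 11|).
Restrict delta ≤ 7/2. Then |z − 4| < 7/2 gives |z − 11| = |(z − 4) + (-7)| ≥ 7 − 7/2 = 7/2.
Hence |(2z - 4)/(z - 11) + 4/7| < 18|z − 4|/(7·(7/2)) = (36/49)|z − 4|, which is < eps once |z − 4| < (49/36)eps.
Take delta = min(7/2, (49/36)eps). Then 0 < |z − 4| < delta forces both bounds, so |(2z - 4)/(z - 11) + 4/7| < eps.

delta = min(7/2, (49/36)eps)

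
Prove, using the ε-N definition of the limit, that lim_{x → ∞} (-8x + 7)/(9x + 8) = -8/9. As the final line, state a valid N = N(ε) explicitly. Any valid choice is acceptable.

Fix ε > 0. We seek N > 0 such that x > N implies |(-8x + 7)/(9x + 8) + 8/9| < ε.
(-8x + 7)/(9x + 8) + 8/9 = (9(-8x + 7) − (-8)(9x + 8)) / (9(9x + 8)) = 127/(9(9x + 8)).
For x > 0 we have 9x + 8 > 9x, so |(-8x + 7)/(9x + 8) + 8/9| = 127/(9(9x + 8)) < 127/(9·9x) = (127/81)/x.
Thus |(-8x + 7)/(9x + 8) + 8/9| < ε whenever x > (127/81)/ε.
Take N = (127/81)/ε. If x > N then |(-8x + 7)/(9x + 8) + 8/9| < (127/81)/x < ε.

N = (127/81)/ε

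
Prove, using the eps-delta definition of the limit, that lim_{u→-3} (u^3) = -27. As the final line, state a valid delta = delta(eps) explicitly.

Let eps > 0. We seek delta > 0 with 0 < |u + 3| < delta ⇒ |u^3 + 27| < eps.
Factor: u^3 + 27 = (u + 3)(u^2 - 3u + 9), so |u^3 + 27| = |u + 3|·|u^2 - 3u + 9|.
Restrict delta ≤ 2. Then |u + 3| < 2 gives |u| < 5, so by the triangle inequality |u^2 - 3u + 9| ≤ 5^2 + 3·5 + 9 = 49.
Hence |u^3 + 27| ≤ 49|u + 3|, which is < eps once |u + 3| < eps/49.
Take delta = min(2, eps/49). If 0 < |u + 3| < delta then both bounds hold and |u^3 + 27| ≤ 49|u + 3| < 49·(eps/49) = eps.

delta = min(2, eps/49)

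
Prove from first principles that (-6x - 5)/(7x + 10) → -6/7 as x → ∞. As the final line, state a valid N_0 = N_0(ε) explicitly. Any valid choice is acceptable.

Let ε > 0. We seek N_0 > 0 such that x > N_0 implies |(-6x - 5)/(7x + 10) + 6/7| < ε.
(-6x - 5)/(7x + 10) + 6/7 = (7(-6x - 5) − (-6)(7x + 10)) / (7(7x + 10)) = 25/(7(7x + 10)).
For x > 0 we have 7x + 10 > 7x, so |(-6x - 5)/(7x + 10) + 6/7| = 25/(7(7x + 10)) < 25/(7·7x) = (25/49)/x.
Thus |(-6x - 5)/(7x + 10) + 6/7| < ε whenever x > (25/49)/ε.
Take N_0 = (25/49)/ε. If x > N_0 then |(-6x - 5)/(7x + 10) + 6/7| < (25/49)/x < ε.

N_0 = (25/49)/ε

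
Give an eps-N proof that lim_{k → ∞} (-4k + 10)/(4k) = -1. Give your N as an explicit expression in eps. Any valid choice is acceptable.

N = (5/2)/eps

Fix eps > 0. For k ≥ 1, |(-4k + 10)/(4k) + 1| = |40|/(4(4k)) = 40/(4(4k)).
Since 4k ≥ 4k for k ≥ 1, this is ≤ 40/(4·4k) = (5/2)/k.
So |(-4k + 10)/(4k) + 1| < eps whenever k > (5/2)/eps.
Take N = (5/2)/eps. If k > N then |(-4k + 10)/(4k) + 1| ≤ (5/2)/k < eps.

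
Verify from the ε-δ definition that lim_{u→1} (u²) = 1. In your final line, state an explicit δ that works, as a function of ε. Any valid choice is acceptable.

Fix ε > 0. We seek δ > 0 with 0 < |u − 1| < δ ⇒ |u² − 1| < ε.
Factor: u² − 1 = (u − 1)(u + 1), so |u² − 1| = |u − 1|·|u + 1|.
Impose δ ≤ 1 so that |u| < 2; then |u + 1| ≤ 3.
Hence |u² − 1| ≤ 3|u − 1|, which is < ε once |u − 1| < ε/3.
Take δ = min(1, ε/3). If 0 < |u − 1| < δ then both bounds hold and |u² − 1| ≤ 3|u − 1| < 3·(ε/3) = ε.

δ = min(1, ε/3)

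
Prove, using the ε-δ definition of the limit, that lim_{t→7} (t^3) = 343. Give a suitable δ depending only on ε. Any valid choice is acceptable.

δ = min(1, ε/169)

Let ε > 0. We seek δ > 0 with 0 < |t − 7| < δ ⇒ |t^3 − 343| < ε.
Factor: t^3 − 343 = (t − 7)(t^2 + 7t + 49), so |t^3 − 343| = |t − 7|·|t^2 + 7t + 49|.
Restrict δ ≤ 1. Then |t − 7| < 1 gives |t| < 8, so by the triangle inequality |t^2 + 7t + 49| ≤ 8^2 + 7·8 + 49 = 169.
Hence |t^3 − 343| ≤ 169|t − 7|, which is < ε once |t − 7| < ε/169.
Take δ = min(1, ε/169). If 0 < |t − 7| < δ then both bounds hold and |t^3 − 343| ≤ 169|t − 7| < 169·(ε/169) = ε.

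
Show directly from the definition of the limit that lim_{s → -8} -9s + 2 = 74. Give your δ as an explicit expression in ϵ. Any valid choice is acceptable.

Fix ϵ > 0. We need δ > 0 so that 0 < |s + 8| < δ implies |(-9s + 2) − 74| < ϵ.
Since (-9s + 2) − 74 = -9(s + 8), we have |(-9s + 2) − 74| = 9|s + 8|.
So 9|s + 8| < ϵ exactly when |s + 8| < ϵ/9.
Choosing δ = ϵ/9 gives |(-9s + 2) − 74| = 9|s + 8| < ϵ whenever |s + 8| < δ.

δ = ϵ/9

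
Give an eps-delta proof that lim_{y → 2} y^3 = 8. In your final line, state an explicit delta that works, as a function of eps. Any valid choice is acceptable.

delta = min(1, eps/19)

Fix eps > 0. We seek delta > 0 with 0 < |y − 2| < delta ⇒ |y^3 − 8| < eps.
Factor: y^3 − 8 = (y − 2)(y^2 + 2y + 4), so |y^3 − 8| = |y − 2|·|y^2 + 2y + 4|.
Restrict delta ≤ 1. Then |y − 2| < 1 gives |y| < 3, so by the triangle inequality |y^2 + 2y + 4| ≤ 3^2 + 2·3 + 4 = 19.
Hence |y^3 − 8| ≤ 19|y − 2|, which is < eps once |y − 2| < eps/19.
Take delta = min(1, eps/19). If 0 < |y − 2| < delta then both bounds hold and |y^3 − 8| ≤ 19|y − 2| < 19·(eps/19) = eps.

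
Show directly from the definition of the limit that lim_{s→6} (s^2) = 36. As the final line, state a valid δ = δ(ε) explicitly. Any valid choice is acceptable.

δ = min(1, ε/13)

Fix ε > 0. We seek δ > 0 with 0 < |s − 6| < δ ⇒ |s^2 − 36| < ε.
Factor: s^2 − 36 = (s − 6)(s + 6), so |s^2 − 36| = |s − 6|·|s + 6|.
Restrict δ ≤ 1. Then |s − 6| < 1 gives |s| < 7, so by the triangle inequality |s + 6| ≤ 7 + 6 = 13.
Hence |s^2 − 36| ≤ 13|s − 6|, which is < ε once |s − 6| < ε/13.
Take δ = min(1, ε/13). If 0 < |s − 6| < δ then both bounds hold and |s^2 − 36| ≤ 13|s − 6| < 13·(ε/13) = ε.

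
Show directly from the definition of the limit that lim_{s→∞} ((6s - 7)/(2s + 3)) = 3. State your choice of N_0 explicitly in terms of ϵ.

N_0 = 8/ϵ

Suppose ϵ > 0. We seek N_0 > 0 such that s > N_0 implies |(6s - 7)/(2s + 3) − 3| < ϵ.
(6s - 7)/(2s + 3) − 3 = (2(6s - 7) − 6(2s + 3)) / (2(2s + 3)) = -32/(2(2s + 3)).
For s > 0 we have 2s + 3 > 2s, so |(6s - 7)/(2s + 3) − 3| = 32/(2(2s + 3)) < 32/(2·2s) = 8/s.
Thus |(6s - 7)/(2s + 3) − 3| < ϵ whenever s > 8/ϵ.
Take N_0 = 8/ϵ. If s > N_0 then |(6s - 7)/(2s + 3) − 3| < 8/s < ϵ.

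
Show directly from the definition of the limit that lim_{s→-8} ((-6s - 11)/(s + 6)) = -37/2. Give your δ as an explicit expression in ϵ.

Let ϵ > 0 be given. We want δ > 0 with 0 < |s + 8| < δ ⇒ |(-6s - 11)/(s + 6) + 37/2| < ϵ.
Combining over a common denominator, (-6s - 11)/(s + 6) + 37/2 = [(-6s - 11)·(-2) − 37·(s + 6)] / [(-2)·(s + 6)] = -25(s + 8) / ((-2)(s + 6)).
So |(-6s - 11)/(s + 6) + 37/2| = 25|s + 8| / (2·|s + 6|).
Restrict δ ≤ 1. Then |s + 8| < 1 gives |s + 6| = |(s + 8) + (-2)| ≥ 2 − 1 = 1.
Hence |(-6s - 11)/(s + 6) + 37/2| < 25|s + 8|/(2·1) = (25/2)|s + 8|, which is < ϵ once |s + 8| < (2/25)ϵ.
Take δ = min(1, (2/25)ϵ). Then 0 < |s + 8| < δ forces both bounds, so |(-6s - 11)/(s + 6) + 37/2| < ϵ.

δ = min(1, (2/25)ϵ)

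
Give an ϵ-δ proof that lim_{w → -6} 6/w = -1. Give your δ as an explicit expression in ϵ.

Let ϵ > 0 be given. We seek δ > 0 such that 0 < |w + 6| < δ implies |6/w + 1| < ϵ.
|6/w + 1| = 6·|-6 − w|/(6·|w|) = 6|w + 6|/(6|w|).
Require δ ≤ 3 so that |w| > 6 − 3 = 3, hence 6|w| > 18.
Then |6/w + 1| < 6|w + 6|/18, which is < ϵ when |w + 6| < 3ϵ.
Take δ = min(3, 3ϵ). Then 0 < |w + 6| < δ gives both |w + 6| < 3 and |w + 6| < 3ϵ, so |6/w + 1| < ϵ.

δ = min(3, 3ϵ)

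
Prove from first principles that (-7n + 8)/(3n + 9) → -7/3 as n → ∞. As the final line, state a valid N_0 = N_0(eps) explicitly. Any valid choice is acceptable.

Fix eps > 0. For n ≥ 1, |(-7n + 8)/(3n + 9) + 7/3| = |87|/(3(3n + 9)) = 87/(3(3n + 9)).
Since 3n + 9 ≥ 3n for n ≥ 1, this is ≤ 87/(3·3n) = (29/3)/n.
So |(-7n + 8)/(3n + 9) + 7/3| < eps whenever n > (29/3)/eps.
Take N_0 = (29/3)/eps. If n > N_0 then |(-7n + 8)/(3n + 9) + 7/3| ≤ (29/3)/n < eps.

N_0 = (29/3)/eps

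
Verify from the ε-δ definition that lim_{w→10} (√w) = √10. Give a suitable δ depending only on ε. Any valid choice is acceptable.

Let ε > 0. We want δ > 0 such that 0 < |w − 10| < δ implies |√w − √10| < ε.
Rationalise: √w − √10 = (w − 10)/(√w + √10), so |√w − √10| = |w − 10|/(√w + √10).
Restrict δ ≤ 10 so that |w − 10| < 10 forces w > 0, and then √w + √10 > √10.
Hence |√w − √10| < |w − 10|/√10, which is < ε once |w − 10| < √10·ε.
Take δ = min(10, √10·ε). If 0 < |w − 10| < δ then w > 0 and |√w − √10| < |w − 10|/√10 < ε.

δ = min(10, √10·ε)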